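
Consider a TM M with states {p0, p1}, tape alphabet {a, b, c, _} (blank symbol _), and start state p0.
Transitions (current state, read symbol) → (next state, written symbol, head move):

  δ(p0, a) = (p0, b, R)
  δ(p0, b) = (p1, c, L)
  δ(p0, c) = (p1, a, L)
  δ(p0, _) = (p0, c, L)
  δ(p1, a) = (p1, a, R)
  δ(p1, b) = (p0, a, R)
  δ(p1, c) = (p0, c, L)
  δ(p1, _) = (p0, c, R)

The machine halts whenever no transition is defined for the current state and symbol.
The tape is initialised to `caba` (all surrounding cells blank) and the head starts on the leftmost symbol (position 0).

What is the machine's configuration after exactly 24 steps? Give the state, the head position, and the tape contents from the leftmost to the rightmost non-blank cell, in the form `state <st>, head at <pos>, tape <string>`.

state p0, head at 4, tape cbaaaacc

state=p0 head=0 tape=_[c]aba___   (p0,c)→(p1,a,L)
state=p1 head=-1 tape=[_]aaba___   (p1,_)→(p0,c,R)
state=p0 head=0 tape=c[a]aba___   (p0,a)→(p0,b,R)
state=p0 head=1 tape=cb[a]ba___   (p0,a)→(p0,b,R)
state=p0 head=2 tape=cbb[b]a___   (p0,b)→(p1,c,L)
state=p1 head=1 tape=cb[b]ca___   (p1,b)→(p0,a,R)
state=p0 head=2 tape=cba[c]a___   (p0,c)→(p1,a,L)
state=p1 head=1 tape=cb[a]aa___   (p1,a)→(p1,a,R)
state=p1 head=2 tape=cba[a]a___   (p1,a)→(p1,a,R)
state=p1 head=3 tape=cbaa[a]___   (p1,a)→(p1,a,R)
state=p1 head=4 tape=cbaaa[_]__   (p1,_)→(p0,c,R)
state=p0 head=5 tape=cbaaac[_]_   (p0,_)→(p0,c,L)
state=p0 head=4 tape=cbaaa[c]c_   (p0,c)→(p1,a,L)
state=p1 head=3 tape=cbaa[a]ac_   (p1,a)→(p1,a,R)
state=p1 head=4 tape=cbaaa[a]c_   (p1,a)→(p1,a,R)
state=p1 head=5 tape=cbaaaa[c]_   (p1,c)→(p0,c,L)
state=p0 head=4 tape=cbaaa[a]c_   (p0,a)→(p0,b,R)
state=p0 head=5 tape=cbaaab[c]_   (p0,c)→(p1,a,L)
state=p1 head=4 tape=cbaaa[b]a_   (p1,b)→(p0,a,R)
state=p0 head=5 tape=cbaaaa[a]_   (p0,a)→(p0,b,R)
state=p0 head=6 tape=cbaaaab[_]   (p0,_)→(p0,c,L)
state=p0 head=5 tape=cbaaaa[b]c   (p0,b)→(p1,c,L)
state=p1 head=4 tape=cbaaa[a]cc   (p1,a)→(p1,a,R)
state=p1 head=5 tape=cbaaaa[c]c   (p1,c)→(p0,c,L)
state=p0 head=4 tape=cbaaa[a]cc
After 24 steps: state p0, head at 4, tape cbaaaacc.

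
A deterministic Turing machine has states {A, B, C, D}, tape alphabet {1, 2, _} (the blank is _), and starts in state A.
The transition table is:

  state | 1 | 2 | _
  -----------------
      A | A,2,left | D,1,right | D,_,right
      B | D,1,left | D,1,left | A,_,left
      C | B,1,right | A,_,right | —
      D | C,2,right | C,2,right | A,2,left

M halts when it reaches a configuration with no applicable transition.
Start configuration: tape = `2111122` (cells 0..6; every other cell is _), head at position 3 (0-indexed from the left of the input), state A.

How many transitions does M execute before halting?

19

A | 211[1]122____   read 1 → write 2, move left, go to A
A | 21[1]2122____   read 1 → write 2, move left, go to A
A | 2[1]22122____   read 1 → write 2, move left, go to A
A | [2]222122____   read 2 → write 1, move right, go to D
D | 1[2]22122____   read 2 → write 2, move right, go to C
C | 12[2]2122____   read 2 → write _, move right, go to A
A | 12_[2]122____   read 2 → write 1, move right, go to D
D | 12_1[1]22____   read 1 → write 2, move right, go to C
C | 12_12[2]2____   read 2 → write _, move right, go to A
A | 12_12_[2]____   read 2 → write 1, move right, go to D
D | 12_12_1[_]___   read _ → write 2, move left, go to A
A | 12_12_[1]2___   read 1 → write 2, move left, go to A
A | 12_12[_]22___   read _ → write _, move right, go to D
D | 12_12_[2]2___   read 2 → write 2, move right, go to C
C | 12_12_2[2]___   read 2 → write _, move right, go to A
A | 12_12_2_[_]__   read _ → write _, move right, go to D
D | 12_12_2__[_]_   read _ → write 2, move left, go to A
A | 12_12_2_[_]2_   read _ → write _, move right, go to D
D | 12_12_2__[2]_   read 2 → write 2, move right, go to C
C | 12_12_2__2[_]
M halts after 19 transitions.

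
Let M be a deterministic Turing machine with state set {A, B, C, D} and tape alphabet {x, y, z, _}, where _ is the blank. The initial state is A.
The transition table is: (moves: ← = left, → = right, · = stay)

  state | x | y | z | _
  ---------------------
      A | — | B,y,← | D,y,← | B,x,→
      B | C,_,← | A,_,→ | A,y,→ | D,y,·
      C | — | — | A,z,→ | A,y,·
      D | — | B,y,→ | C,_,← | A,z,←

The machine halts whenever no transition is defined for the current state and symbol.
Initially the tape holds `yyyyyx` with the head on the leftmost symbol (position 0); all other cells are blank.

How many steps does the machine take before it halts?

20

A | _[y]yyyyx   read y → write y, move ←, go to B
B | [_]yyyyyx   read _ → write y, move ·, go to D
D | [y]yyyyyx   read y → write y, move →, go to B
B | y[y]yyyyx   read y → write _, move →, go to A
A | y_[y]yyyx   read y → write y, move ←, go to B
B | y[_]yyyyx   read _ → write y, move ·, go to D
D | y[y]yyyyx   read y → write y, move →, go to B
B | yy[y]yyyx   read y → write _, move →, go to A
A | yy_[y]yyx   read y → write y, move ←, go to B
B | yy[_]yyyx   read _ → write y, move ·, go to D
D | yy[y]yyyx   read y → write y, move →, go to B
B | yyy[y]yyx   read y → write _, move →, go to A
A | yyy_[y]yx   read y → write y, move ←, go to B
B | yyy[_]yyx   read _ → write y, move ·, go to D
D | yyy[y]yyx   read y → write y, move →, go to B
B | yyyy[y]yx   read y → write _, move →, go to A
A | yyyy_[y]x   read y → write y, move ←, go to B
B | yyyy[_]yx   read _ → write y, move ·, go to D
D | yyyy[y]yx   read y → write y, move →, go to B
B | yyyyy[y]x   read y → write _, move →, go to A
A | yyyyy_[x]
M halts after 20 transitions.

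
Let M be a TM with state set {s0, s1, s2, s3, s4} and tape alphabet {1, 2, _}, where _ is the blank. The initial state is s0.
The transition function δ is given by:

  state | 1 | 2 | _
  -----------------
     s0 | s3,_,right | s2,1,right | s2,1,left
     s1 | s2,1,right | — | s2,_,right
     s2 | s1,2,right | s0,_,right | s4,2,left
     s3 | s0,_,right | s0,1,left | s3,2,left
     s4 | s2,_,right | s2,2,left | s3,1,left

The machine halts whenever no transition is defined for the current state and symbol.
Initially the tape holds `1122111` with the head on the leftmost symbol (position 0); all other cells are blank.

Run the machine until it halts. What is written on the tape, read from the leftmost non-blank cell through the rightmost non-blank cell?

1__1221

state=s0 head=0 tape=[1]122111___   (s0,1)→(s3,_,right)
state=s3 head=1 tape=_[1]22111___   (s3,1)→(s0,_,right)
state=s0 head=2 tape=__[2]2111___   (s0,2)→(s2,1,right)
state=s2 head=3 tape=__1[2]111___   (s2,2)→(s0,_,right)
state=s0 head=4 tape=__1_[1]11___   (s0,1)→(s3,_,right)
state=s3 head=5 tape=__1__[1]1___   (s3,1)→(s0,_,right)
state=s0 head=6 tape=__1___[1]___   (s0,1)→(s3,_,right)
state=s3 head=7 tape=__1____[_]__   (s3,_)→(s3,2,left)
state=s3 head=6 tape=__1___[_]2__   (s3,_)→(s3,2,left)
state=s3 head=5 tape=__1__[_]22__   (s3,_)→(s3,2,left)
state=s3 head=4 tape=__1_[_]222__   (s3,_)→(s3,2,left)
state=s3 head=3 tape=__1[_]2222__   (s3,_)→(s3,2,left)
state=s3 head=2 tape=__[1]22222__   (s3,1)→(s0,_,right)
state=s0 head=3 tape=___[2]2222__   (s0,2)→(s2,1,right)
state=s2 head=4 tape=___1[2]222__   (s2,2)→(s0,_,right)
state=s0 head=5 tape=___1_[2]22__   (s0,2)→(s2,1,right)
state=s2 head=6 tape=___1_1[2]2__   (s2,2)→(s0,_,right)
state=s0 head=7 tape=___1_1_[2]__   (s0,2)→(s2,1,right)
state=s2 head=8 tape=___1_1_1[_]_   (s2,_)→(s4,2,left)
state=s4 head=7 tape=___1_1_[1]2_   (s4,1)→(s2,_,right)
state=s2 head=8 tape=___1_1__[2]_   (s2,2)→(s0,_,right)
state=s0 head=9 tape=___1_1___[_]   (s0,_)→(s2,1,left)
state=s2 head=8 tape=___1_1__[_]1   (s2,_)→(s4,2,left)
state=s4 head=7 tape=___1_1_[_]21   (s4,_)→(s3,1,left)
state=s3 head=6 tape=___1_1[_]121   (s3,_)→(s3,2,left)
state=s3 head=5 tape=___1_[1]2121   (s3,1)→(s0,_,right)
state=s0 head=6 tape=___1__[2]121   (s0,2)→(s2,1,right)
state=s2 head=7 tape=___1__1[1]21   (s2,1)→(s1,2,right)
state=s1 head=8 tape=___1__12[2]1
The non-blank tape span at halt is 1__1221.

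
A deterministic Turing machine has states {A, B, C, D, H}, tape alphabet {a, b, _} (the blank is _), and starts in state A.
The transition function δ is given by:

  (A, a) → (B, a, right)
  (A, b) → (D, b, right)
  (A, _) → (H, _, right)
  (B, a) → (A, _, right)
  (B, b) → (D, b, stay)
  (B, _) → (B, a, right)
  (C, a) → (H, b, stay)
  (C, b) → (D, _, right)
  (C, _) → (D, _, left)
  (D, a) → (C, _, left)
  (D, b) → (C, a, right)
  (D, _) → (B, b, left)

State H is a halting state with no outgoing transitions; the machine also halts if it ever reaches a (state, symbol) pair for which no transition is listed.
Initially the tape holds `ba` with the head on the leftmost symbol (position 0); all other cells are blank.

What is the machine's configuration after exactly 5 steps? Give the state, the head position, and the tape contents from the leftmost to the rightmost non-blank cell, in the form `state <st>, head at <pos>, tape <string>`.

A | [b]a   read b → write b, move right, go to D
D | b[a]   read a → write _, move left, go to C
C | [b]_   read b → write _, move right, go to D
D | _[_]   read _ → write b, move left, go to B
B | [_]b   read _ → write a, move right, go to B
B | a[b]
After 5 steps: state B, head at 1, tape ab.

state B, head at 1, tape ab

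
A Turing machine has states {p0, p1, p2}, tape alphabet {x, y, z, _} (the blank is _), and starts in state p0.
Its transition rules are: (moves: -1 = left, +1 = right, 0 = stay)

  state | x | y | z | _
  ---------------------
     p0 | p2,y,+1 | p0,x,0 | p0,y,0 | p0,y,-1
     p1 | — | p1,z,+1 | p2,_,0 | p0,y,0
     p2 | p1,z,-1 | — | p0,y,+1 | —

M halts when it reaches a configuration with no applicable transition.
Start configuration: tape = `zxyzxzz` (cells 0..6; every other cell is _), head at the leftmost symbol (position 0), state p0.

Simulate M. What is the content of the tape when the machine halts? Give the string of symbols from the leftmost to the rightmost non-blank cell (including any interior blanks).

p0 | [z]xyzxzz   read z → write y, move 0, go to p0
p0 | [y]xyzxzz   read y → write x, move 0, go to p0
p0 | [x]xyzxzz   read x → write y, move +1, go to p2
p2 | y[x]yzxzz   read x → write z, move -1, go to p1
p1 | [y]zyzxzz   read y → write z, move +1, go to p1
p1 | z[z]yzxzz   read z → write _, move 0, go to p2
p2 | z[_]yzxzz
The non-blank tape span at halt is z_yzxzz.

z_yzxzz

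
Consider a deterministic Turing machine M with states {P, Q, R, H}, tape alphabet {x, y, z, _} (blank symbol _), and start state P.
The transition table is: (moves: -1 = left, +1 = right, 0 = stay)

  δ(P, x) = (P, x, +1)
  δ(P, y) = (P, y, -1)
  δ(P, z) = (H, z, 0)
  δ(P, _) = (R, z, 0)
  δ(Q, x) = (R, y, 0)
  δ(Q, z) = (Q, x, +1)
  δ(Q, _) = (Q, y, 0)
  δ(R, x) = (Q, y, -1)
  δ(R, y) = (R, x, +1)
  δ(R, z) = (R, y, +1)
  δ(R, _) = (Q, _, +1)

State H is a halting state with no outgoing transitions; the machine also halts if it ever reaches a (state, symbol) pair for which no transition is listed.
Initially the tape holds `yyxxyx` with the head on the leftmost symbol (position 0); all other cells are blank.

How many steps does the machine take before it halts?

P | _[y]yxxyx__   read y → write y, move -1, go to P
P | [_]yyxxyx__   read _ → write z, move 0, go to R
R | [z]yyxxyx__   read z → write y, move +1, go to R
R | y[y]yxxyx__   read y → write x, move +1, go to R
R | yx[y]xxyx__   read y → write x, move +1, go to R
R | yxx[x]xyx__   read x → write y, move -1, go to Q
Q | yx[x]yxyx__   read x → write y, move 0, go to R
R | yx[y]yxyx__   read y → write x, move +1, go to R
R | yxx[y]xyx__   read y → write x, move +1, go to R
R | yxxx[x]yx__   read x → write y, move -1, go to Q
Q | yxx[x]yyx__   read x → write y, move 0, go to R
R | yxx[y]yyx__   read y → write x, move +1, go to R
R | yxxx[y]yx__   read y → write x, move +1, go to R
R | yxxxx[y]x__   read y → write x, move +1, go to R
R | yxxxxx[x]__   read x → write y, move -1, go to Q
Q | yxxxx[x]y__   read x → write y, move 0, go to R
R | yxxxx[y]y__   read y → write x, move +1, go to R
R | yxxxxx[y]__   read y → write x, move +1, go to R
R | yxxxxxx[_]_   read _ → write _, move +1, go to Q
Q | yxxxxxx_[_]   read _ → write y, move 0, go to Q
Q | yxxxxxx_[y]
M halts after 20 transitions.

20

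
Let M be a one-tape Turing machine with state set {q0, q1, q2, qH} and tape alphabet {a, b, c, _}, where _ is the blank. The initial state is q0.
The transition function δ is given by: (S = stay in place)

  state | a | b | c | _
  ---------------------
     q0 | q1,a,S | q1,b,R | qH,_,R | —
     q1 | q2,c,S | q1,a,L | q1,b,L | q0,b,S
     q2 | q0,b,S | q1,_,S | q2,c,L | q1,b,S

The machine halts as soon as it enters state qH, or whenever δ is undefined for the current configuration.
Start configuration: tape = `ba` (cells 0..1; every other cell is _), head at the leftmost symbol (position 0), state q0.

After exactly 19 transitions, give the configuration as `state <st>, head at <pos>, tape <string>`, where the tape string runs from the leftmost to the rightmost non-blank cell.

q0 | __[b]a   read b → write b, move R, go to q1
q1 | __b[a]   read a → write c, move S, go to q2
q2 | __b[c]   read c → write c, move L, go to q2
q2 | __[b]c   read b → write _, move S, go to q1
q1 | __[_]c   read _ → write b, move S, go to q0
q0 | __[b]c   read b → write b, move R, go to q1
q1 | __b[c]   read c → write b, move L, go to q1
q1 | __[b]b   read b → write a, move L, go to q1
q1 | _[_]ab   read _ → write b, move S, go to q0
q0 | _[b]ab   read b → write b, move R, go to q1
q1 | _b[a]b   read a → write c, move S, go to q2
q2 | _b[c]b   read c → write c, move L, go to q2
q2 | _[b]cb   read b → write _, move S, go to q1
q1 | _[_]cb   read _ → write b, move S, go to q0
q0 | _[b]cb   read b → write b, move R, go to q1
q1 | _b[c]b   read c → write b, move L, go to q1
q1 | _[b]bb   read b → write a, move L, go to q1
q1 | [_]abb   read _ → write b, move S, go to q0
q0 | [b]abb   read b → write b, move R, go to q1
q1 | b[a]bb
After 19 steps: state q1, head at -1, tape babb.

state q1, head at -1, tape babb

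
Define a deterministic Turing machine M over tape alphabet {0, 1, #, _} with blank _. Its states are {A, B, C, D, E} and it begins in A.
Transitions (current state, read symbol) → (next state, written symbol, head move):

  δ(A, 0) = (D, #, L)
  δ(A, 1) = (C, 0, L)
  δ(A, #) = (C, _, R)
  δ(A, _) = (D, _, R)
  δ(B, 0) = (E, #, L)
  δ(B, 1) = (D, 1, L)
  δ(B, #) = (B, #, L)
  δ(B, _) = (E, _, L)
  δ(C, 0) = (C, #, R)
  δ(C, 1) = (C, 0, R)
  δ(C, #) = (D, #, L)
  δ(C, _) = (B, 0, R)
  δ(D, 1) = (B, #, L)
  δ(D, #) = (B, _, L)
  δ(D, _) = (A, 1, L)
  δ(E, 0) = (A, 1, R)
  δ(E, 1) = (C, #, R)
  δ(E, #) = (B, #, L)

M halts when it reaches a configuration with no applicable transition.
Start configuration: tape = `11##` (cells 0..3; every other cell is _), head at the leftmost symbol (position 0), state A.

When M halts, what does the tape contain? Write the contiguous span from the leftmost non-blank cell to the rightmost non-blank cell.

A | _[1]1##   read 1 → write 0, move L, go to C
C | [_]01##   read _ → write 0, move R, go to B
B | 0[0]1##   read 0 → write #, move L, go to E
E | [0]#1##   read 0 → write 1, move R, go to A
A | 1[#]1##   read # → write _, move R, go to C
C | 1_[1]##   read 1 → write 0, move R, go to C
C | 1_0[#]#   read # → write #, move L, go to D
D | 1_[0]##
The non-blank tape span at halt is 1_0##.

1_0##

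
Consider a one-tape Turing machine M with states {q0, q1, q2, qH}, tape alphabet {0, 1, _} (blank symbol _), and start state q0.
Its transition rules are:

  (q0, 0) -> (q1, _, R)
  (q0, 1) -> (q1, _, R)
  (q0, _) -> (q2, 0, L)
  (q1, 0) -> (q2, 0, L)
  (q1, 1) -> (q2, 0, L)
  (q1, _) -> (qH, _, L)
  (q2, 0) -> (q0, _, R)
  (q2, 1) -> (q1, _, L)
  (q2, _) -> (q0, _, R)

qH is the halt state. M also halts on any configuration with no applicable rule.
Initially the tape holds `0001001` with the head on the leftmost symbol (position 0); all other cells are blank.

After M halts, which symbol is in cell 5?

q0 | [0]001001_   read 0 → write _, move R, go to q1
q1 | _[0]01001_   read 0 → write 0, move L, go to q2
q2 | [_]001001_   read _ → write _, move R, go to q0
q0 | _[0]01001_   read 0 → write _, move R, go to q1
q1 | __[0]1001_   read 0 → write 0, move L, go to q2
q2 | _[_]01001_   read _ → write _, move R, go to q0
q0 | __[0]1001_   read 0 → write _, move R, go to q1
q1 | ___[1]001_   read 1 → write 0, move L, go to q2
q2 | __[_]0001_   read _ → write _, move R, go to q0
q0 | ___[0]001_   read 0 → write _, move R, go to q1
q1 | ____[0]01_   read 0 → write 0, move L, go to q2
q2 | ___[_]001_   read _ → write _, move R, go to q0
q0 | ____[0]01_   read 0 → write _, move R, go to q1
q1 | _____[0]1_   read 0 → write 0, move L, go to q2
q2 | ____[_]01_   read _ → write _, move R, go to q0
q0 | _____[0]1_   read 0 → write _, move R, go to q1
q1 | ______[1]_   read 1 → write 0, move L, go to q2
q2 | _____[_]0_   read _ → write _, move R, go to q0
q0 | ______[0]_   read 0 → write _, move R, go to q1
q1 | _______[_]   read _ → write _, move L, go to qH
qH | ______[_]_
Cell 5 holds _ when M halts.

_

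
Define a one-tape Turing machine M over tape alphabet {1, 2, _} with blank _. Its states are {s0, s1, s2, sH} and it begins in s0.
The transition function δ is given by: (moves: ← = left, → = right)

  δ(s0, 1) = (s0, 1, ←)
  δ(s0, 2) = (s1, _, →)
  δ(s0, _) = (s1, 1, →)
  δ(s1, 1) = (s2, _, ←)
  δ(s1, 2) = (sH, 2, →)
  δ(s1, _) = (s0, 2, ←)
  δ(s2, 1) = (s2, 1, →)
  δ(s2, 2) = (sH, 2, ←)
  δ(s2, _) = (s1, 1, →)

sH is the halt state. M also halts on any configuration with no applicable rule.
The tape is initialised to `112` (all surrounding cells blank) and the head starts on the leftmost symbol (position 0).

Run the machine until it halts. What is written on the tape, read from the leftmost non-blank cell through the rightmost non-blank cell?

1112

s0 | _[1]12_   read 1 → write 1, move ←, go to s0
s0 | [_]112_   read _ → write 1, move →, go to s1
s1 | 1[1]12_   read 1 → write _, move ←, go to s2
s2 | [1]_12_   read 1 → write 1, move →, go to s2
s2 | 1[_]12_   read _ → write 1, move →, go to s1
s1 | 11[1]2_   read 1 → write _, move ←, go to s2
s2 | 1[1]_2_   read 1 → write 1, move →, go to s2
s2 | 11[_]2_   read _ → write 1, move →, go to s1
s1 | 111[2]_   read 2 → write 2, move →, go to sH
sH | 1112[_]
The non-blank tape span at halt is 1112.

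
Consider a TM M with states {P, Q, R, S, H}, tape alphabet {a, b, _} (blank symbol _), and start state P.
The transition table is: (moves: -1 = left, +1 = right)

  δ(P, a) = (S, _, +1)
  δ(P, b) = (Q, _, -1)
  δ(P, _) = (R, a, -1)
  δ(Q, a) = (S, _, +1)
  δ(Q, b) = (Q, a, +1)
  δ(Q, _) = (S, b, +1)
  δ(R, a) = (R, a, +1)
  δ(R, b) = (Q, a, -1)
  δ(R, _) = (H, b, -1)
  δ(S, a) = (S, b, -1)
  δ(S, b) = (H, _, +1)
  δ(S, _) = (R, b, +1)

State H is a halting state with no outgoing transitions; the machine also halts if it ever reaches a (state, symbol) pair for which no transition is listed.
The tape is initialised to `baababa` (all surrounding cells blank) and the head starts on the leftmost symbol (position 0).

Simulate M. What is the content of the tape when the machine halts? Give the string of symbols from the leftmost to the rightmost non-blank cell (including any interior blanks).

P | _[b]aababa   read b → write _, move -1, go to Q
Q | [_]_aababa   read _ → write b, move +1, go to S
S | b[_]aababa   read _ → write b, move +1, go to R
R | bb[a]ababa   read a → write a, move +1, go to R
R | bba[a]baba   read a → write a, move +1, go to R
R | bbaa[b]aba   read b → write a, move -1, go to Q
Q | bba[a]aaba   read a → write _, move +1, go to S
S | bba_[a]aba   read a → write b, move -1, go to S
S | bba[_]baba   read _ → write b, move +1, go to R
R | bbab[b]aba   read b → write a, move -1, go to Q
Q | bba[b]aaba   read b → write a, move +1, go to Q
Q | bbaa[a]aba   read a → write _, move +1, go to S
S | bbaa_[a]ba   read a → write b, move -1, go to S
S | bbaa[_]bba   read _ → write b, move +1, go to R
R | bbaab[b]ba   read b → write a, move -1, go to Q
Q | bbaa[b]aba   read b → write a, move +1, go to Q
Q | bbaaa[a]ba   read a → write _, move +1, go to S
S | bbaaa_[b]a   read b → write _, move +1, go to H
H | bbaaa__[a]
The non-blank tape span at halt is bbaaa__a.

bbaaa__a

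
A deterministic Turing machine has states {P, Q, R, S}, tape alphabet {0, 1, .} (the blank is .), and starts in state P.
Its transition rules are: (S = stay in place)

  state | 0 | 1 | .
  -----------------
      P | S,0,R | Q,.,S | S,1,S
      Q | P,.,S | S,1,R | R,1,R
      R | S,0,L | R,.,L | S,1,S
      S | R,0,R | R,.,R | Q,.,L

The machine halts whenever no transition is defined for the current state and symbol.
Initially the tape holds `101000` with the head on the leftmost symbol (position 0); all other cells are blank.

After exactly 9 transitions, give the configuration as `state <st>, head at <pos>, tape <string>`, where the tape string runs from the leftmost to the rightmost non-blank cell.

state=P head=0 tape=.[1]01000   (P,1)→(Q,.,S)
state=Q head=0 tape=.[.]01000   (Q,.)→(R,1,R)
state=R head=1 tape=.1[0]1000   (R,0)→(S,0,L)
state=S head=0 tape=.[1]01000   (S,1)→(R,.,R)
state=R head=1 tape=..[0]1000   (R,0)→(S,0,L)
state=S head=0 tape=.[.]01000   (S,.)→(Q,.,L)
state=Q head=-1 tape=[.].01000   (Q,.)→(R,1,R)
state=R head=0 tape=1[.]01000   (R,.)→(S,1,S)
state=S head=0 tape=1[1]01000   (S,1)→(R,.,R)
state=R head=1 tape=1.[0]1000
After 9 steps: state R, head at 1, tape 1.01000.

state R, head at 1, tape 1.01000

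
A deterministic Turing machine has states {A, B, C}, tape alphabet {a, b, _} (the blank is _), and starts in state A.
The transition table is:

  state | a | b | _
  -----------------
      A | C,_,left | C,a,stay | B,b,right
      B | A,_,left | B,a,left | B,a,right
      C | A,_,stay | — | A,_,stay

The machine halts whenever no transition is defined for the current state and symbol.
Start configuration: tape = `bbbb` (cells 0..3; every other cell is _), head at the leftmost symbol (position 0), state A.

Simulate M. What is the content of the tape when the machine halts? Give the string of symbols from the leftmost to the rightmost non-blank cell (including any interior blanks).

state=A head=0 tape=__[b]bbb   (A,b)→(C,a,stay)
state=C head=0 tape=__[a]bbb   (C,a)→(A,_,stay)
state=A head=0 tape=__[_]bbb   (A,_)→(B,b,right)
state=B head=1 tape=__b[b]bb   (B,b)→(B,a,left)
state=B head=0 tape=__[b]abb   (B,b)→(B,a,left)
state=B head=-1 tape=_[_]aabb   (B,_)→(B,a,right)
state=B head=0 tape=_a[a]abb   (B,a)→(A,_,left)
state=A head=-1 tape=_[a]_abb   (A,a)→(C,_,left)
state=C head=-2 tape=[_]__abb   (C,_)→(A,_,stay)
state=A head=-2 tape=[_]__abb   (A,_)→(B,b,right)
state=B head=-1 tape=b[_]_abb   (B,_)→(B,a,right)
state=B head=0 tape=ba[_]abb   (B,_)→(B,a,right)
state=B head=1 tape=baa[a]bb   (B,a)→(A,_,left)
state=A head=0 tape=ba[a]_bb   (A,a)→(C,_,left)
state=C head=-1 tape=b[a]__bb   (C,a)→(A,_,stay)
state=A head=-1 tape=b[_]__bb   (A,_)→(B,b,right)
state=B head=0 tape=bb[_]_bb   (B,_)→(B,a,right)
state=B head=1 tape=bba[_]bb   (B,_)→(B,a,right)
state=B head=2 tape=bbaa[b]b   (B,b)→(B,a,left)
state=B head=1 tape=bba[a]ab   (B,a)→(A,_,left)
state=A head=0 tape=bb[a]_ab   (A,a)→(C,_,left)
state=C head=-1 tape=b[b]__ab
The non-blank tape span at halt is bb__ab.

bb__ab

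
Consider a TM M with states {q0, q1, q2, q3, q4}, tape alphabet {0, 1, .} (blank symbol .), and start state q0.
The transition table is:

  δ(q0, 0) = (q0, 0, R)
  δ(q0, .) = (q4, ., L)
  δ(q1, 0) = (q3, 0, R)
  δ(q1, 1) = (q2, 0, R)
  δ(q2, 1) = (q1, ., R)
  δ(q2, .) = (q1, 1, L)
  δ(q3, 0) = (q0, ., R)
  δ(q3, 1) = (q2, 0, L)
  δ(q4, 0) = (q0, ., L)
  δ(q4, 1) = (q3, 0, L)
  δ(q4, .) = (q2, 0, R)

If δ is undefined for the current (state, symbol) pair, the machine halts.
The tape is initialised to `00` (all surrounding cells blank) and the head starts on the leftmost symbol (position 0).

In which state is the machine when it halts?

q2

state=q0 head=0 tape=..[0]0.   (q0,0)→(q0,0,R)
state=q0 head=1 tape=..0[0].   (q0,0)→(q0,0,R)
state=q0 head=2 tape=..00[.]   (q0,.)→(q4,.,L)
state=q4 head=1 tape=..0[0].   (q4,0)→(q0,.,L)
state=q0 head=0 tape=..[0]..   (q0,0)→(q0,0,R)
state=q0 head=1 tape=..0[.].   (q0,.)→(q4,.,L)
state=q4 head=0 tape=..[0]..   (q4,0)→(q0,.,L)
state=q0 head=-1 tape=.[.]...   (q0,.)→(q4,.,L)
state=q4 head=-2 tape=[.]....   (q4,.)→(q2,0,R)
state=q2 head=-1 tape=0[.]...   (q2,.)→(q1,1,L)
state=q1 head=-2 tape=[0]1...   (q1,0)→(q3,0,R)
state=q3 head=-1 tape=0[1]...   (q3,1)→(q2,0,L)
state=q2 head=-2 tape=[0]0...
No transition is defined for (q2, 0); M halts in state q2.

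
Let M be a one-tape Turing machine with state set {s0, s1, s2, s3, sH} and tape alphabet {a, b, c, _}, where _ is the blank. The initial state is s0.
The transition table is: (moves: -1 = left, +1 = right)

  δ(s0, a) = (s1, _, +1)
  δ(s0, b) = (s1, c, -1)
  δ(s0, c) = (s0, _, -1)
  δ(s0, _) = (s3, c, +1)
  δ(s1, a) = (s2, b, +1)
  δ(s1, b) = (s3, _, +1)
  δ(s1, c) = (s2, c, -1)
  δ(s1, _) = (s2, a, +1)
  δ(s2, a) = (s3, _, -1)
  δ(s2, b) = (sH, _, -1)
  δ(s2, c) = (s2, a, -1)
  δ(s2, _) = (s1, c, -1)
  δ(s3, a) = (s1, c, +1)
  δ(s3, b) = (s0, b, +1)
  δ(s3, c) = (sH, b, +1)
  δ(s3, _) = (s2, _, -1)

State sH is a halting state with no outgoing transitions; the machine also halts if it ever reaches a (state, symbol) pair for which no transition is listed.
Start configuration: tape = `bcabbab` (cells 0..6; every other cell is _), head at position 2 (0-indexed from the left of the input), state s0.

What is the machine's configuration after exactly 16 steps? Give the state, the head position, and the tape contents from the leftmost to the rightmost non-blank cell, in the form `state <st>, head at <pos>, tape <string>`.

state s2, head at 8, tape bc__bccbc

state=s0 head=2 tape=bc[a]bbab__   (s0,a)→(s1,_,+1)
state=s1 head=3 tape=bc_[b]bab__   (s1,b)→(s3,_,+1)
state=s3 head=4 tape=bc__[b]ab__   (s3,b)→(s0,b,+1)
state=s0 head=5 tape=bc__b[a]b__   (s0,a)→(s1,_,+1)
state=s1 head=6 tape=bc__b_[b]__   (s1,b)→(s3,_,+1)
state=s3 head=7 tape=bc__b__[_]_   (s3,_)→(s2,_,-1)
state=s2 head=6 tape=bc__b_[_]__   (s2,_)→(s1,c,-1)
state=s1 head=5 tape=bc__b[_]c__   (s1,_)→(s2,a,+1)
state=s2 head=6 tape=bc__ba[c]__   (s2,c)→(s2,a,-1)
state=s2 head=5 tape=bc__b[a]a__   (s2,a)→(s3,_,-1)
state=s3 head=4 tape=bc__[b]_a__   (s3,b)→(s0,b,+1)
state=s0 head=5 tape=bc__b[_]a__   (s0,_)→(s3,c,+1)
state=s3 head=6 tape=bc__bc[a]__   (s3,a)→(s1,c,+1)
state=s1 head=7 tape=bc__bcc[_]_   (s1,_)→(s2,a,+1)
state=s2 head=8 tape=bc__bcca[_]   (s2,_)→(s1,c,-1)
state=s1 head=7 tape=bc__bcc[a]c   (s1,a)→(s2,b,+1)
state=s2 head=8 tape=bc__bccb[c]
After 16 steps: state s2, head at 8, tape bc__bccbc.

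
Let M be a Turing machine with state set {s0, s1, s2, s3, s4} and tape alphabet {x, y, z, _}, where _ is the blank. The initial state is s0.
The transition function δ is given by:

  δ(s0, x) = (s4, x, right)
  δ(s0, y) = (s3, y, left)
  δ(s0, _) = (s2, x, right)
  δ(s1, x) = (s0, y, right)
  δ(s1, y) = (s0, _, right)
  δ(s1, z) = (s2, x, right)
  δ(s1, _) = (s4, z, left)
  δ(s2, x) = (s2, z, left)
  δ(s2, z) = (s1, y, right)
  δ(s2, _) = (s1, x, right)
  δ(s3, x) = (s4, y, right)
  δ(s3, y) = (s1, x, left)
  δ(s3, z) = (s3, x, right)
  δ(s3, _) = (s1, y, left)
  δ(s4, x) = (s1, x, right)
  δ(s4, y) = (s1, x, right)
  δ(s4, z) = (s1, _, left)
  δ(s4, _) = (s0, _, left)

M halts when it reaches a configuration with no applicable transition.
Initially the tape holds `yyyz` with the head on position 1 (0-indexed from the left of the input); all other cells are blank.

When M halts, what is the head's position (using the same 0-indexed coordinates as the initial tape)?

s0 | ____y[y]yz   read y → write y, move left, go to s3
s3 | ____[y]yyz   read y → write x, move left, go to s1
s1 | ___[_]xyyz   read _ → write z, move left, go to s4
s4 | __[_]zxyyz   read _ → write _, move left, go to s0
s0 | _[_]_zxyyz   read _ → write x, move right, go to s2
s2 | _x[_]zxyyz   read _ → write x, move right, go to s1
s1 | _xx[z]xyyz   read z → write x, move right, go to s2
s2 | _xxx[x]yyz   read x → write z, move left, go to s2
s2 | _xx[x]zyyz   read x → write z, move left, go to s2
s2 | _x[x]zzyyz   read x → write z, move left, go to s2
s2 | _[x]zzzyyz   read x → write z, move left, go to s2
s2 | [_]zzzzyyz   read _ → write x, move right, go to s1
s1 | x[z]zzzyyz   read z → write x, move right, go to s2
s2 | xx[z]zzyyz   read z → write y, move right, go to s1
s1 | xxy[z]zyyz   read z → write x, move right, go to s2
s2 | xxyx[z]yyz   read z → write y, move right, go to s1
s1 | xxyxy[y]yz   read y → write _, move right, go to s0
s0 | xxyxy_[y]z   read y → write y, move left, go to s3
s3 | xxyxy[_]yz   read _ → write y, move left, go to s1
s1 | xxyx[y]yyz   read y → write _, move right, go to s0
s0 | xxyx_[y]yz   read y → write y, move left, go to s3
s3 | xxyx[_]yyz   read _ → write y, move left, go to s1
s1 | xxy[x]yyyz   read x → write y, move right, go to s0
s0 | xxyy[y]yyz   read y → write y, move left, go to s3
s3 | xxy[y]yyyz   read y → write x, move left, go to s1
s1 | xx[y]xyyyz   read y → write _, move right, go to s0
s0 | xx_[x]yyyz   read x → write x, move right, go to s4
s4 | xx_x[y]yyz   read y → write x, move right, go to s1
s1 | xx_xx[y]yz   read y → write _, move right, go to s0
s0 | xx_xx_[y]z   read y → write y, move left, go to s3
s3 | xx_xx[_]yz   read _ → write y, move left, go to s1
s1 | xx_x[x]yyz   read x → write y, move right, go to s0
s0 | xx_xy[y]yz   read y → write y, move left, go to s3
s3 | xx_x[y]yyz   read y → write x, move left, go to s1
s1 | xx_[x]xyyz   read x → write y, move right, go to s0
s0 | xx_y[x]yyz   read x → write x, move right, go to s4
s4 | xx_yx[y]yz   read y → write x, move right, go to s1
s1 | xx_yxx[y]z   read y → write _, move right, go to s0
s0 | xx_yxx_[z]
At halt the head is at cell 3.

3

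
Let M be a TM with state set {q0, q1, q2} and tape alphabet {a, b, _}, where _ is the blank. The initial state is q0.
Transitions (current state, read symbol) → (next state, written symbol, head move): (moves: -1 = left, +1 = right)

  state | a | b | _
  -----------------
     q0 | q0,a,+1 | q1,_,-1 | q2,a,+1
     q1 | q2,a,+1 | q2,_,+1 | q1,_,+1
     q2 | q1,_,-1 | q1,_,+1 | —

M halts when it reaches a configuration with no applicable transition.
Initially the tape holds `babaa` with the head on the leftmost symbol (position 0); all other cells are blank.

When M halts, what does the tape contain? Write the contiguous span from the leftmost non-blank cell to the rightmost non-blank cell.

a_a

state=q0 head=0 tape=_[b]abaa   (q0,b)→(q1,_,-1)
state=q1 head=-1 tape=[_]_abaa   (q1,_)→(q1,_,+1)
state=q1 head=0 tape=_[_]abaa   (q1,_)→(q1,_,+1)
state=q1 head=1 tape=__[a]baa   (q1,a)→(q2,a,+1)
state=q2 head=2 tape=__a[b]aa   (q2,b)→(q1,_,+1)
state=q1 head=3 tape=__a_[a]a   (q1,a)→(q2,a,+1)
state=q2 head=4 tape=__a_a[a]   (q2,a)→(q1,_,-1)
state=q1 head=3 tape=__a_[a]_   (q1,a)→(q2,a,+1)
state=q2 head=4 tape=__a_a[_]
The non-blank tape span at halt is a_a.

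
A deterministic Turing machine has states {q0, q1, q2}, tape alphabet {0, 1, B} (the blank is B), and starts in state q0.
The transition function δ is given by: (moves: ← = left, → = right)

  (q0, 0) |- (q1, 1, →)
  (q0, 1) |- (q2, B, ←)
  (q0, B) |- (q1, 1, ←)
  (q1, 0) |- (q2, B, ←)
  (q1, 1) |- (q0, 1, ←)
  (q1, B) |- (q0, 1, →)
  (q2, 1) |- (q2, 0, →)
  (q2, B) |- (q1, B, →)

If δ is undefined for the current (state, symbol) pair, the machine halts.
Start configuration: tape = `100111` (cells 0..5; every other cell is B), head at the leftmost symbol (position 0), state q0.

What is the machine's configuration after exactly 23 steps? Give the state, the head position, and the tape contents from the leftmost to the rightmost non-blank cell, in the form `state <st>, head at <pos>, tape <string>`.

state q2, head at -1, tape 11111

state=q0 head=0 tape=B[1]00111   (q0,1)→(q2,B,←)
state=q2 head=-1 tape=[B]B00111   (q2,B)→(q1,B,→)
state=q1 head=0 tape=B[B]00111   (q1,B)→(q0,1,→)
state=q0 head=1 tape=B1[0]0111   (q0,0)→(q1,1,→)
state=q1 head=2 tape=B11[0]111   (q1,0)→(q2,B,←)
state=q2 head=1 tape=B1[1]B111   (q2,1)→(q2,0,→)
state=q2 head=2 tape=B10[B]111   (q2,B)→(q1,B,→)
state=q1 head=3 tape=B10B[1]11   (q1,1)→(q0,1,←)
state=q0 head=2 tape=B10[B]111   (q0,B)→(q1,1,←)
state=q1 head=1 tape=B1[0]1111   (q1,0)→(q2,B,←)
state=q2 head=0 tape=B[1]B1111   (q2,1)→(q2,0,→)
state=q2 head=1 tape=B0[B]1111   (q2,B)→(q1,B,→)
state=q1 head=2 tape=B0B[1]111   (q1,1)→(q0,1,←)
state=q0 head=1 tape=B0[B]1111   (q0,B)→(q1,1,←)
state=q1 head=0 tape=B[0]11111   (q1,0)→(q2,B,←)
state=q2 head=-1 tape=[B]B11111   (q2,B)→(q1,B,→)
state=q1 head=0 tape=B[B]11111   (q1,B)→(q0,1,→)
state=q0 head=1 tape=B1[1]1111   (q0,1)→(q2,B,←)
state=q2 head=0 tape=B[1]B1111   (q2,1)→(q2,0,→)
state=q2 head=1 tape=B0[B]1111   (q2,B)→(q1,B,→)
state=q1 head=2 tape=B0B[1]111   (q1,1)→(q0,1,←)
state=q0 head=1 tape=B0[B]1111   (q0,B)→(q1,1,←)
state=q1 head=0 tape=B[0]11111   (q1,0)→(q2,B,←)
state=q2 head=-1 tape=[B]B11111
After 23 steps: state q2, head at -1, tape 11111.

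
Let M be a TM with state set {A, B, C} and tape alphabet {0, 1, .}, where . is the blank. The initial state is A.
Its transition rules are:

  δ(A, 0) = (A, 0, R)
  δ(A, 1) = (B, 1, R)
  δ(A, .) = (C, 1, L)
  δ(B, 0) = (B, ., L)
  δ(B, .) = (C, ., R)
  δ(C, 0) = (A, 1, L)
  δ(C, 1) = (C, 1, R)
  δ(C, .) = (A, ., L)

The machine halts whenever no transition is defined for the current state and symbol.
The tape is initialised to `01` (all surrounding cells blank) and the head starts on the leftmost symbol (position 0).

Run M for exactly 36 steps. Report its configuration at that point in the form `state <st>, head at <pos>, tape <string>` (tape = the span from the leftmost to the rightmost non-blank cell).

state A, head at 6, tape 0111111

A | [0]1......   read 0 → write 0, move R, go to A
A | 0[1]......   read 1 → write 1, move R, go to B
B | 01[.].....   read . → write ., move R, go to C
C | 01.[.]....   read . → write ., move L, go to A
A | 01[.].....   read . → write 1, move L, go to C
C | 0[1]1.....   read 1 → write 1, move R, go to C
C | 01[1].....   read 1 → write 1, move R, go to C
C | 011[.]....   read . → write ., move L, go to A
A | 01[1].....   read 1 → write 1, move R, go to B
B | 011[.]....   read . → write ., move R, go to C
C | 011.[.]...   read . → write ., move L, go to A
A | 011[.]....   read . → write 1, move L, go to C
C | 01[1]1....   read 1 → write 1, move R, go to C
C | 011[1]....   read 1 → write 1, move R, go to C
C | 0111[.]...   read . → write ., move L, go to A
A | 011[1]....   read 1 → write 1, move R, go to B
B | 0111[.]...   read . → write ., move R, go to C
C | 0111.[.]..   read . → write ., move L, go to A
A | 0111[.]...   read . → write 1, move L, go to C
C | 011[1]1...   read 1 → write 1, move R, go to C
C | 0111[1]...   read 1 → write 1, move R, go to C
C | 01111[.]..   read . → write ., move L, go to A
A | 0111[1]...   read 1 → write 1, move R, go to B
B | 01111[.]..   read . → write ., move R, go to C
C | 01111.[.].   read . → write ., move L, go to A
A | 01111[.]..   read . → write 1, move L, go to C
C | 0111[1]1..   read 1 → write 1, move R, go to C
C | 01111[1]..   read 1 → write 1, move R, go to C
C | 011111[.].   read . → write ., move L, go to A
A | 01111[1]..   read 1 → write 1, move R, go to B
B | 011111[.].   read . → write ., move R, go to C
C | 011111.[.]   read . → write ., move L, go to A
A | 011111[.].   read . → write 1, move L, go to C
C | 01111[1]1.   read 1 → write 1, move R, go to C
C | 011111[1].   read 1 → write 1, move R, go to C
C | 0111111[.]   read . → write ., move L, go to A
A | 011111[1].
After 36 steps: state A, head at 6, tape 0111111.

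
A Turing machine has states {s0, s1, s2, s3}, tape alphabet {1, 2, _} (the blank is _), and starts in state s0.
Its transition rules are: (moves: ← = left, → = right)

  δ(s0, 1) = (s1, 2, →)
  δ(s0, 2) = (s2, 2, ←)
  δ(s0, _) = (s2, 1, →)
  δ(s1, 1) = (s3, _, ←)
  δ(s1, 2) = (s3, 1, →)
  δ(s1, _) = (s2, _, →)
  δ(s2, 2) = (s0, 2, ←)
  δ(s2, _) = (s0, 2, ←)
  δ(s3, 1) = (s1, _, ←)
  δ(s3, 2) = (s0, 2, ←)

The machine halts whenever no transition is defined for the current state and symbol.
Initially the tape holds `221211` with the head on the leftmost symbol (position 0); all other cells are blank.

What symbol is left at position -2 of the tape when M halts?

2

s0 | ___[2]21211   read 2 → write 2, move ←, go to s2
s2 | __[_]221211   read _ → write 2, move ←, go to s0
s0 | _[_]2221211   read _ → write 1, move →, go to s2
s2 | _1[2]221211   read 2 → write 2, move ←, go to s0
s0 | _[1]2221211   read 1 → write 2, move →, go to s1
s1 | _2[2]221211   read 2 → write 1, move →, go to s3
s3 | _21[2]21211   read 2 → write 2, move ←, go to s0
s0 | _2[1]221211   read 1 → write 2, move →, go to s1
s1 | _22[2]21211   read 2 → write 1, move →, go to s3
s3 | _221[2]1211   read 2 → write 2, move ←, go to s0
s0 | _22[1]21211   read 1 → write 2, move →, go to s1
s1 | _222[2]1211   read 2 → write 1, move →, go to s3
s3 | _2221[1]211   read 1 → write _, move ←, go to s1
s1 | _222[1]_211   read 1 → write _, move ←, go to s3
s3 | _22[2]__211   read 2 → write 2, move ←, go to s0
s0 | _2[2]2__211   read 2 → write 2, move ←, go to s2
s2 | _[2]22__211   read 2 → write 2, move ←, go to s0
s0 | [_]222__211   read _ → write 1, move →, go to s2
s2 | 1[2]22__211   read 2 → write 2, move ←, go to s0
s0 | [1]222__211   read 1 → write 2, move →, go to s1
s1 | 2[2]22__211   read 2 → write 1, move →, go to s3
s3 | 21[2]2__211   read 2 → write 2, move ←, go to s0
s0 | 2[1]22__211   read 1 → write 2, move →, go to s1
s1 | 22[2]2__211   read 2 → write 1, move →, go to s3
s3 | 221[2]__211   read 2 → write 2, move ←, go to s0
s0 | 22[1]2__211   read 1 → write 2, move →, go to s1
s1 | 222[2]__211   read 2 → write 1, move →, go to s3
s3 | 2221[_]_211
Cell -2 holds 2 when M halts.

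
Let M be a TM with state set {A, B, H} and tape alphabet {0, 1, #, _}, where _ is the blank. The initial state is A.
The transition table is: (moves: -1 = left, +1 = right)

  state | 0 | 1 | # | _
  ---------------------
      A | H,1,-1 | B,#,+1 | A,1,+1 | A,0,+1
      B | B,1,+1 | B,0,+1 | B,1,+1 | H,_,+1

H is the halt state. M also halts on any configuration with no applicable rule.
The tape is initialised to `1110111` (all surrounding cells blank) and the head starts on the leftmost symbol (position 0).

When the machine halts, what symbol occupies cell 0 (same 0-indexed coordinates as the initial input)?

A | [1]110111__   read 1 → write #, move +1, go to B
B | #[1]10111__   read 1 → write 0, move +1, go to B
B | #0[1]0111__   read 1 → write 0, move +1, go to B
B | #00[0]111__   read 0 → write 1, move +1, go to B
B | #001[1]11__   read 1 → write 0, move +1, go to B
B | #0010[1]1__   read 1 → write 0, move +1, go to B
B | #00100[1]__   read 1 → write 0, move +1, go to B
B | #001000[_]_   read _ → write _, move +1, go to H
H | #001000_[_]
Cell 0 holds # when M halts.

#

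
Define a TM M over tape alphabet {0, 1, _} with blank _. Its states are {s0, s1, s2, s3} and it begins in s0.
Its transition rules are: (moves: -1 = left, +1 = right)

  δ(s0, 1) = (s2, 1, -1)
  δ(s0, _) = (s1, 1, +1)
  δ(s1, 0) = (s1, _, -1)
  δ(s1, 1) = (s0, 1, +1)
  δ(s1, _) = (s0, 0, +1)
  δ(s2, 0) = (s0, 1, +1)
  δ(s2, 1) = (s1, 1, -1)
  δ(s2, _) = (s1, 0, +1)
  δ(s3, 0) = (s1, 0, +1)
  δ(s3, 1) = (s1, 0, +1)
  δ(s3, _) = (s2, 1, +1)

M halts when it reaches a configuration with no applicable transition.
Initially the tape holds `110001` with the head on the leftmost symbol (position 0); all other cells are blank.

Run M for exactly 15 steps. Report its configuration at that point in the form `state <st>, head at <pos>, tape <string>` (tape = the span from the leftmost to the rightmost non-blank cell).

state s1, head at -3, tape 1110001

state=s0 head=0 tape=___[1]10001   (s0,1)→(s2,1,-1)
state=s2 head=-1 tape=__[_]110001   (s2,_)→(s1,0,+1)
state=s1 head=0 tape=__0[1]10001   (s1,1)→(s0,1,+1)
state=s0 head=1 tape=__01[1]0001   (s0,1)→(s2,1,-1)
state=s2 head=0 tape=__0[1]10001   (s2,1)→(s1,1,-1)
state=s1 head=-1 tape=__[0]110001   (s1,0)→(s1,_,-1)
state=s1 head=-2 tape=_[_]_110001   (s1,_)→(s0,0,+1)
state=s0 head=-1 tape=_0[_]110001   (s0,_)→(s1,1,+1)
state=s1 head=0 tape=_01[1]10001   (s1,1)→(s0,1,+1)
state=s0 head=1 tape=_011[1]0001   (s0,1)→(s2,1,-1)
state=s2 head=0 tape=_01[1]10001   (s2,1)→(s1,1,-1)
state=s1 head=-1 tape=_0[1]110001   (s1,1)→(s0,1,+1)
state=s0 head=0 tape=_01[1]10001   (s0,1)→(s2,1,-1)
state=s2 head=-1 tape=_0[1]110001   (s2,1)→(s1,1,-1)
state=s1 head=-2 tape=_[0]1110001   (s1,0)→(s1,_,-1)
state=s1 head=-3 tape=[_]_1110001
After 15 steps: state s1, head at -3, tape 1110001.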